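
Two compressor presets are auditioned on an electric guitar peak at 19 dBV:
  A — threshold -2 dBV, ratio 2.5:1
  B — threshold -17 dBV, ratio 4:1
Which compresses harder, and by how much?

B, by 14.4 dB

A: GR = 21 − 21/2.5 = 12.6 dB.
B: GR = 36 − 36/4 = 27 dB.
Difference: 14.4 dB in favour of B.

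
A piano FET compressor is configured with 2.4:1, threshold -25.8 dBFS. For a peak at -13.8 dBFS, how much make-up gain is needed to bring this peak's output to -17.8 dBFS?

Overshoot 12 dB → 12/2.4 = 5 dB after compression, so the compressed level is -25.8 + 5 = -20.8 dBFS.
Make-up = target − compressed = -17.8 − (-20.8) = 3 dB.

3 dB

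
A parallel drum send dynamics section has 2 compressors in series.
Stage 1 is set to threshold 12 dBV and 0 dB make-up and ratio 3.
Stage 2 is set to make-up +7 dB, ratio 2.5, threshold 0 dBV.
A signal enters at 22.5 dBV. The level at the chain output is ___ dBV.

13.2 dBV

Stage 1: 22.5 dBV is 10.5 dB over 12 dBV; at 3:1 that becomes 3.5 dB over, giving 15.5 dBV.
Stage 2: 15.5 dBV is 15.5 dB over 0 dBV; at 2.5:1 that becomes 6.2 dB over, giving 6.2 dBV; +7 dB make-up → 13.2 dBV.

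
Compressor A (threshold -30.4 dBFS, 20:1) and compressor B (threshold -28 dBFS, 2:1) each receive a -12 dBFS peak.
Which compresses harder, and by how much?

A: GR = 18.4 − 18.4/20 = 17.48 dB.
B: GR = 16 − 16/2 = 8 dB.
A applies 9.48 dB more gain reduction.

A, by 9.48 dB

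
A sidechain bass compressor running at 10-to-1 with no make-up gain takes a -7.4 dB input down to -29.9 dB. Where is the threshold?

Let T be the threshold. Output overshoot = (input overshoot)/R, so -29.9 − T = (-7.4 − T)/10.
10·(-29.9 − T) = -7.4 − T → 9·T = -299 − (-7.4) = -291.6.
T = -291.6/9 = -32.4 dB.

-32.4 dB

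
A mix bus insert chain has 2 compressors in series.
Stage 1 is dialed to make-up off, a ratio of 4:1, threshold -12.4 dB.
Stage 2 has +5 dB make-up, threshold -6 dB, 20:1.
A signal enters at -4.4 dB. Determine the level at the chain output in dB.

Stage 1: overshoot 8 dB → 8/4 = 2 dB → -10.4 dB.
Stage 2: -10.4 dB is at or below the -6 dB threshold — no compression; make-up brings it to -5.4 dB.

-5.4 dB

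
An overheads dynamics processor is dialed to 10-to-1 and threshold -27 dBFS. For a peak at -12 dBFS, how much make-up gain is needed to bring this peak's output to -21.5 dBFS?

Without make-up, output = threshold + overshoot/10 = -27 + 1.5 = -25.5 dBFS.
Gap to target: 4 dB.

4 dB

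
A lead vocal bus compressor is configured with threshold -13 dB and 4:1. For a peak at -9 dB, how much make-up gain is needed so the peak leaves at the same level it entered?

3 dB

Without make-up, output = threshold + overshoot/4 = -13 + 1 = -12 dB.
Gap to target: 3 dB.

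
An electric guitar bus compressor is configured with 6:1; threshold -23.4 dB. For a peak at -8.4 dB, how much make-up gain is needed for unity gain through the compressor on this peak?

Overshoot 15 dB → 15/6 = 2.5 dB after compression, so the compressed level is -23.4 + 2.5 = -20.9 dB.
Make-up = target − compressed = -8.4 − (-20.9) = 12.5 dB.

12.5 dB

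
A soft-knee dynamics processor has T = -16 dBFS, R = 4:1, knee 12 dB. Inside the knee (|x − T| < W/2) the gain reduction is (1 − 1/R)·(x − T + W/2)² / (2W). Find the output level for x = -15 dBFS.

-16.53125 dBFS

x − T + W/2 = -15 − (-16) + 6 = 7.
GR = (1 − 1/4) × 7² / 24 = 0.75 × 49 / 24 = 1.53125 dB.
Output = -15 − 1.53125 = -16.53125 dBFS.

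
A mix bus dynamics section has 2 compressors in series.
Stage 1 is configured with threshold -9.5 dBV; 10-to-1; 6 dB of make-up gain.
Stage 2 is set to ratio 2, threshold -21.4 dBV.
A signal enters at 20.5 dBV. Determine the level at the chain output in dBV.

-10.95 dBV

Stage 1: 20.5 dBV is 30 dB over -9.5 dBV; at 10:1 that becomes 3 dB over, giving -6.5 dBV; +6 dB make-up → -0.5 dBV.
Stage 2: overshoot 20.9 dB → 20.9/2 = 10.45 dB → -10.95 dBV.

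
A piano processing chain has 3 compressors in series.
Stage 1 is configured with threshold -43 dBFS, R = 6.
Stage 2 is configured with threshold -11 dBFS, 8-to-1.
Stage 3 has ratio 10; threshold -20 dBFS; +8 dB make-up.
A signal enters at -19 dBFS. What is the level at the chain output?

-31 dBFS

Stage 1: 24 dB above -43 dBFS, reduced 6:1 to 4 dB above → -39 dBFS.
Stage 2: -39 dBFS ≤ -11 dBFS, so stage 2 doesn't engage; output -39 dBFS.
Stage 3: -39 dBFS ≤ -20 dBFS, so stage 3 doesn't engage; make-up brings it to -31 dBFS.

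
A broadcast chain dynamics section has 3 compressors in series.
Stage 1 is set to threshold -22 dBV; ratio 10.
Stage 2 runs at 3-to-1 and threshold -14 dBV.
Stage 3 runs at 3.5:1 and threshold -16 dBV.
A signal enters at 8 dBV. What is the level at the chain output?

Stage 1: 30 dB above -22 dBV, reduced 10:1 to 3 dB above → -19 dBV.
Stage 2: -19 dBV ≤ -14 dBV, so stage 2 doesn't engage; output -19 dBV.
Stage 3: -19 dBV ≤ -16 dBV, so stage 3 doesn't engage; output -19 dBV.

-19 dBV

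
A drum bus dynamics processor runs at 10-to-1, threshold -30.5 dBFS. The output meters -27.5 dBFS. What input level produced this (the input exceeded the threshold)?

Post-compression overshoot = -27.5 − (-30.5) = 3 dB.
Undo the ratio: input overshoot = 3 × 10 = 30 dB, giving input = -0.5 dBFS.

-0.5 dBFS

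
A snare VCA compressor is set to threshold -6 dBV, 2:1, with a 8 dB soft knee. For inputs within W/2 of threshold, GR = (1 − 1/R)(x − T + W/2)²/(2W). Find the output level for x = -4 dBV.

x − T + W/2 = -4 − (-6) + 4 = 6.
GR = (1 − 1/2) × 6² / 16 = 0.5 × 36 / 16 = 1.125 dB.
Output = -4 − 1.125 = -5.125 dBV.

-5.125 dBV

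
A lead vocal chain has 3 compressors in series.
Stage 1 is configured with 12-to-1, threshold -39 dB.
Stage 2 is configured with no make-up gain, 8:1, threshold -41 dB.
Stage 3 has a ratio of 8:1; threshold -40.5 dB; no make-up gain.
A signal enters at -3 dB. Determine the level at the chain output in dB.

-40.484375 dB

Stage 1: -3 dB is 36 dB over -39 dB; at 12:1 that becomes 3 dB over, giving -36 dB.
Stage 2: 5 dB above -41 dB, reduced 8:1 to 0.625 dB above → -40.375 dB.
Stage 3: overshoot 0.125 dB → 0.125/8 = 0.015625 dB → -40.484375 dB.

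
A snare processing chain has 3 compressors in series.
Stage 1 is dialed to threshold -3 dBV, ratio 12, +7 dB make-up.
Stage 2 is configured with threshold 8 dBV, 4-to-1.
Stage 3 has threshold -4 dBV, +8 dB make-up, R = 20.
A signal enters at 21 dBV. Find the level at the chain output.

Stage 1: 24 dB above -3 dBV, reduced 12:1 to 2 dB above → -1 dBV; +7 dB make-up → 6 dBV.
Stage 2: 6 dBV ≤ 8 dBV, so stage 2 doesn't engage; output 6 dBV.
Stage 3: 10 dB above -4 dBV, reduced 20:1 to 0.5 dB above → -3.5 dBV; +8 dB make-up → 4.5 dBV.

4.5 dBV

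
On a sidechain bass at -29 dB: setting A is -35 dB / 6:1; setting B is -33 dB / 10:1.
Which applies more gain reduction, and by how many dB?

A: GR = 6 − 6/6 = 5 dB.
B: GR = 4 − 4/10 = 3.6 dB.
A reduces 1.4 dB more.

A, by 1.4 dB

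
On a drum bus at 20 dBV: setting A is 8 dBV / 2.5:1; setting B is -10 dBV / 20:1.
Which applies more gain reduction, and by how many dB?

B, by 21.3 dB

A: 12 dB over, compressed to 4.8 dB over, so 7.2 dB of GR.
B: 30 dB over, compressed to 1.5 dB over, so 28.5 dB of GR.
B reduces 21.3 dB more.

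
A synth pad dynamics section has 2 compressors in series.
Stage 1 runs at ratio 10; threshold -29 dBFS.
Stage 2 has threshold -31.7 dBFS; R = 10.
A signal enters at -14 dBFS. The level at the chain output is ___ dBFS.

-31.28 dBFS

Stage 1: 15 dB above -29 dBFS, reduced 10:1 to 1.5 dB above → -27.5 dBFS.
Stage 2: overshoot 4.2 dB → 4.2/10 = 0.42 dB → -31.28 dBFS.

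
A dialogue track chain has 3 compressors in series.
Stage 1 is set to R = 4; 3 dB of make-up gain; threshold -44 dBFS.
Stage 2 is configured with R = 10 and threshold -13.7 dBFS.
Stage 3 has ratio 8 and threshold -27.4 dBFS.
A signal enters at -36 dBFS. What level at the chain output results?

Stage 1: 8 dB above -44 dBFS, reduced 4:1 to 2 dB above → -42 dBFS; +3 dB make-up → -39 dBFS.
Stage 2: -39 dBFS is at or below the -13.7 dBFS threshold — no compression; output -39 dBFS.
Stage 3: below threshold (-39 ≤ -27.4); passes unchanged; output -39 dBFS.

-39 dBFS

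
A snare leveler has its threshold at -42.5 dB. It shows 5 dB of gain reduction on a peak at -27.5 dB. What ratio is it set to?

1.5:1

Input overshoot = -27.5 − (-42.5) = 15 dB.
Output overshoot = 15 − 5 = 10 dB.
Ratio = input overshoot / output overshoot = 15 / 10 = 1.5.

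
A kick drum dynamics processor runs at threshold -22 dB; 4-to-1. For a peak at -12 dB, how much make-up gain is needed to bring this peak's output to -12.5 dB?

7 dB

Overshoot 10 dB → 10/4 = 2.5 dB after compression, so the compressed level is -22 + 2.5 = -19.5 dB.
Make-up = target − compressed = -12.5 − (-19.5) = 7 dB.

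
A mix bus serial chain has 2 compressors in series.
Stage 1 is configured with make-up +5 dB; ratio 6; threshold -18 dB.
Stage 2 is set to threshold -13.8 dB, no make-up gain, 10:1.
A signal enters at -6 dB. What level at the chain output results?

-13.52 dB

Stage 1: overshoot 12 dB → 12/6 = 2 dB → -16 dB; +5 dB make-up → -11 dB.
Stage 2: 2.8 dB above -13.8 dB, reduced 10:1 to 0.28 dB above → -13.52 dB.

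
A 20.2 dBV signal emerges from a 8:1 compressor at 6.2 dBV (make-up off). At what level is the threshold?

4.2 dBV

Let T be the threshold. Output overshoot = (input overshoot)/R, so 6.2 − T = (20.2 − T)/8.
8·(6.2 − T) = 20.2 − T → 7·T = 49.6 − 20.2 = 29.4.
T = 29.4/7 = 4.2 dBV.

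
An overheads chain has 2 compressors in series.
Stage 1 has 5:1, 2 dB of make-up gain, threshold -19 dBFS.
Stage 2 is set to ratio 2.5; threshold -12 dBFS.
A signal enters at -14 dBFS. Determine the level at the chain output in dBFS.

Stage 1: -14 dBFS is 5 dB over -19 dBFS; at 5:1 that becomes 1 dB over, giving -18 dBFS; +2 dB make-up → -16 dBFS.
Stage 2: -16 dBFS ≤ -12 dBFS, so stage 2 doesn't engage; output -16 dBFS.

-16 dBFS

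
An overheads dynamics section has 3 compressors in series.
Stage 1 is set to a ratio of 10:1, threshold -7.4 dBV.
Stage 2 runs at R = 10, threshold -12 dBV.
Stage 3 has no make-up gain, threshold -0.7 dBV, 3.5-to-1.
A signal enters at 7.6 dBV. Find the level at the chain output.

Stage 1: 7.6 dBV is 15 dB over -7.4 dBV; at 10:1 that becomes 1.5 dB over, giving -5.9 dBV.
Stage 2: 6.1 dB above -12 dBV, reduced 10:1 to 0.61 dB above → -11.39 dBV.
Stage 3: below threshold (-11.39 ≤ -0.7); passes unchanged; output -11.39 dBV.

-11.39 dBV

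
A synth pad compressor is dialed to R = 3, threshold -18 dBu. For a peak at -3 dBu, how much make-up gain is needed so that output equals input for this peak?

10 dB

The peak compresses to -18 + 15/3 = -13 dBu.
To reach -3 dBu requires -3 − (-13) = 10 dB of make-up.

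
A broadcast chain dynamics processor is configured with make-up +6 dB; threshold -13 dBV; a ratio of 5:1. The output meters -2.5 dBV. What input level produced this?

9.5 dBV

Remove make-up: -2.5 − 6 = -8.5 dBV.
Post-compression overshoot = -8.5 − (-13) = 4.5 dB.
Input overshoot = R × output overshoot = 22.5 dB → input = -13 + 22.5 = 9.5 dBV.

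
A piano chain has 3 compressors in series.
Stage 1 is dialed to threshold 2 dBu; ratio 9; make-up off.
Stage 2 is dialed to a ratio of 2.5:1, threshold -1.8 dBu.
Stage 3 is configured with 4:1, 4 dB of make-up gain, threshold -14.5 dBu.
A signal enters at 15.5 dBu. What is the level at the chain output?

-6.795 dBu

Stage 1: 13.5 dB above 2 dBu, reduced 9:1 to 1.5 dB above → 3.5 dBu.
Stage 2: 3.5 dBu is 5.3 dB over -1.8 dBu; at 2.5:1 that becomes 2.12 dB over, giving 0.32 dBu.
Stage 3: 14.82 dB above -14.5 dBu, reduced 4:1 to 3.705 dB above → -10.795 dBu; +4 dB make-up → -6.795 dBu.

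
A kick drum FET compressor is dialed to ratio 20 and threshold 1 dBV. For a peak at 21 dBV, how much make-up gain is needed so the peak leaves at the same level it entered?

19 dB

The peak compresses to 1 + 20/20 = 2 dBV.
To reach 21 dBV requires 21 − 2 = 19 dB of make-up.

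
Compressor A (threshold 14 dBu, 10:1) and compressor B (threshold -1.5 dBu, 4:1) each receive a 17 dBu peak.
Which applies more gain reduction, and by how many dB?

B, by 11.175 dB

A: 3 dB over, compressed to 0.3 dB over, so 2.7 dB of GR.
B: 18.5 dB over, compressed to 4.625 dB over, so 13.875 dB of GR.
Difference: 11.175 dB in favour of B.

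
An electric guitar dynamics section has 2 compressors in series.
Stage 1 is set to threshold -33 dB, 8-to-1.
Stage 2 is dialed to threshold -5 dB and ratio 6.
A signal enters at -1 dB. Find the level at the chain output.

-29 dB

Stage 1: overshoot 32 dB → 32/8 = 4 dB → -29 dB.
Stage 2: below threshold (-29 ≤ -5); passes unchanged; output -29 dB.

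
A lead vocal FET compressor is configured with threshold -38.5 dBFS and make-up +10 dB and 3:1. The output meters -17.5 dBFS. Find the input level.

-5.5 dBFS

Before make-up, the level was -17.5 − 10 = -27.5 dBFS.
Post-compression overshoot = -27.5 − (-38.5) = 11 dB.
Undo the ratio: input overshoot = 11 × 3 = 33 dB, giving input = -5.5 dBFS.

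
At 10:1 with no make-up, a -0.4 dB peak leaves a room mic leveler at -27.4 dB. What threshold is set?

-30.4 dB

Gain reduction = -0.4 − (-27.4) = 27 dB; output overshoot = GR / (R − 1) = 27 / 9 = 3 dB.
Threshold = output − output overshoot = -27.4 − 3 = -30.4 dB.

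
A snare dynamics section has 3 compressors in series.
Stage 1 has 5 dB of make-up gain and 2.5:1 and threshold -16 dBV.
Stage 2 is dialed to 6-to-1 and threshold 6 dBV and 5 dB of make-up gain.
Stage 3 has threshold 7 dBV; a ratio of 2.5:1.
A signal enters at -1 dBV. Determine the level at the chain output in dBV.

0 dBV

Stage 1: -1 dBV is 15 dB over -16 dBV; at 2.5:1 that becomes 6 dB over, giving -10 dBV; +5 dB make-up → -5 dBV.
Stage 2: -5 dBV is at or below the 6 dBV threshold — no compression; make-up brings it to 0 dBV.
Stage 3: 0 dBV is at or below the 7 dBV threshold — no compression; output 0 dBV.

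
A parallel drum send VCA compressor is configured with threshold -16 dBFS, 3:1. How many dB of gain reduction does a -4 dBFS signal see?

8 dB

-4 dBFS exceeds the threshold by 12 dB.
At 3:1, output sits 12/3 = 4 dB above threshold.
So the signal is attenuated by 12 − 4 = 8 dB.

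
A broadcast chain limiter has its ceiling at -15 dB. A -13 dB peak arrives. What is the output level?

-15 dB

The limiter clamps the peak to its -15 dB ceiling.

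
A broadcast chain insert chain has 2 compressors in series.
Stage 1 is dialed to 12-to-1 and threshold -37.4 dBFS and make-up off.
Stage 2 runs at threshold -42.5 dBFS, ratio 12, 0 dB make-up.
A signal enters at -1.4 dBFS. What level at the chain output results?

Stage 1: -1.4 dBFS is 36 dB over -37.4 dBFS; at 12:1 that becomes 3 dB over, giving -34.4 dBFS.
Stage 2: 8.1 dB above -42.5 dBFS, reduced 12:1 to 0.675 dB above → -41.825 dBFS.

-41.825 dBFS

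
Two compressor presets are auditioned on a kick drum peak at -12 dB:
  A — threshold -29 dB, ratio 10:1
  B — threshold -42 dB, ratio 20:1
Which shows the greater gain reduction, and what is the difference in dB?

B, by 13.2 dB

A: 17 dB over, compressed to 1.7 dB over, so 15.3 dB of GR.
B: 30 dB over, compressed to 1.5 dB over, so 28.5 dB of GR.
B reduces 13.2 dB more.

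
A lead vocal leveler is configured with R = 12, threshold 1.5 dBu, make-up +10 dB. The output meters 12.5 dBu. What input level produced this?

Stripping the +10 dB make-up gives 2.5 dBu at the gain stage.
The compressed level sits 2.5 − 1.5 = 1 dB over threshold.
Undo the ratio: input overshoot = 1 × 12 = 12 dB, giving input = 13.5 dBu.

13.5 dBu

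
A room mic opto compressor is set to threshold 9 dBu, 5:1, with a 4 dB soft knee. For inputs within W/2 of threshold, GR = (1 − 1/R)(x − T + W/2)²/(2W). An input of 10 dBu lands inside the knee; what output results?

x − T + W/2 = 10 − 9 + 2 = 3.
GR = (1 − 1/5) × 3² / 8 = 0.8 × 9 / 8 = 0.9 dB.
Output = 10 − 0.9 = 9.1 dBu.

9.1 dBu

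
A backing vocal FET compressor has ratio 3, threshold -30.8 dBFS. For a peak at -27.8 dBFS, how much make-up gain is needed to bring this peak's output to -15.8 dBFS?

The peak compresses to -30.8 + 3/3 = -29.8 dBFS.
To reach -15.8 dBFS requires -15.8 − (-29.8) = 14 dB of make-up.

14 dB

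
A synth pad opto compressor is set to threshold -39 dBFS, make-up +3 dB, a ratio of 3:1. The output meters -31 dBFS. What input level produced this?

-24 dBFS

Remove make-up: -31 − 3 = -34 dBFS.
The compressed level sits -34 − (-39) = 5 dB over threshold.
Undo the ratio: input overshoot = 5 × 3 = 15 dB, giving input = -24 dBFS.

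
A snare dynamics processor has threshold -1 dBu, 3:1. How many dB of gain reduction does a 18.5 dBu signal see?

18.5 dBu exceeds the threshold by 19.5 dB.
After 3:1 compression the overshoot becomes 19.5/3 = 6.5 dB.
So the signal is attenuated by 19.5 − 6.5 = 13 dB.

13 dB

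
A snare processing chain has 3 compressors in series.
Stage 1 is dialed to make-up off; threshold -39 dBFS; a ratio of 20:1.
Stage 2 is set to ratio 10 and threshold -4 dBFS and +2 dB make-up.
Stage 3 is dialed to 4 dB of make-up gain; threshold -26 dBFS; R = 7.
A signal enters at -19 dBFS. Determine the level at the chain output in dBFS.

Stage 1: -19 dBFS is 20 dB over -39 dBFS; at 20:1 that becomes 1 dB over, giving -38 dBFS.
Stage 2: -38 dBFS ≤ -4 dBFS, so stage 2 doesn't engage; make-up brings it to -36 dBFS.
Stage 3: below threshold (-36 ≤ -26); passes unchanged; make-up brings it to -32 dBFS.

-32 dBFS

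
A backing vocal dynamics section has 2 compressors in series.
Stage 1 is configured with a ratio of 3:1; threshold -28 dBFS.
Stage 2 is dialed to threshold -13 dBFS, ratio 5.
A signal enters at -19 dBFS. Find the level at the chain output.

-25 dBFS

Stage 1: -19 dBFS is 9 dB over -28 dBFS; at 3:1 that becomes 3 dB over, giving -25 dBFS.
Stage 2: below threshold (-25 ≤ -13); passes unchanged; output -25 dBFS.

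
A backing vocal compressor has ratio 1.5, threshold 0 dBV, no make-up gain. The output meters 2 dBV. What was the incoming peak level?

3 dBV

The compressed level sits 2 − 0 = 2 dB over threshold.
Undo the ratio: input overshoot = 2 × 1.5 = 3 dB, giving input = 3 dBV.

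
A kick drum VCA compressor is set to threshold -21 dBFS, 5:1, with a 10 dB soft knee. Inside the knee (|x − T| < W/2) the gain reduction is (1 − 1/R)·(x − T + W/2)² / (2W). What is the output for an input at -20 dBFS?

-21.44 dBFS

x − T + W/2 = -20 − (-21) + 5 = 6.
GR = (1 − 1/5) × 6² / 20 = 0.8 × 36 / 20 = 1.44 dB.
Output = -20 − 1.44 = -21.44 dBFS.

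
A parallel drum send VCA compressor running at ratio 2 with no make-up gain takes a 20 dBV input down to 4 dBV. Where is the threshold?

Input is 32 dB above T (since output overshoot × R = input overshoot: (4 − T)·2 = 20 − T gives T = -12 dBV).
Check: -12 + (20 − (-12))/2 = -12 + 16 = 4 dBV. ✓

-12 dBV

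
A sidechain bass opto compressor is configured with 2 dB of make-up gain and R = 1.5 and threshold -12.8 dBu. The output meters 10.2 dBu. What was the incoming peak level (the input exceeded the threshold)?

Stripping the +2 dB make-up gives 8.2 dBu at the gain stage.
Post-compression overshoot = 8.2 − (-12.8) = 21 dB.
Undo the ratio: input overshoot = 21 × 1.5 = 31.5 dB, giving input = 18.7 dBu.

18.7 dBu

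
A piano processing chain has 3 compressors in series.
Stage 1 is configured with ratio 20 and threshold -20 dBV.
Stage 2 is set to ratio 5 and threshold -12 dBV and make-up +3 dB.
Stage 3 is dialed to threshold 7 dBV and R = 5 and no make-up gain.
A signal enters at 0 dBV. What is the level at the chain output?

Stage 1: 20 dB above -20 dBV, reduced 20:1 to 1 dB above → -19 dBV.
Stage 2: -19 dBV ≤ -12 dBV, so stage 2 doesn't engage; make-up brings it to -16 dBV.
Stage 3: -16 dBV is at or below the 7 dBV threshold — no compression; output -16 dBV.

-16 dBV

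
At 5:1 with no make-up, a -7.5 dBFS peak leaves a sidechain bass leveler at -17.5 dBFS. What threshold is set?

Gain reduction = -7.5 − (-17.5) = 10 dB; output overshoot = GR / (R − 1) = 10 / 4 = 2.5 dB.
Threshold = output − output overshoot = -17.5 − 2.5 = -20 dBFS.

-20 dBFS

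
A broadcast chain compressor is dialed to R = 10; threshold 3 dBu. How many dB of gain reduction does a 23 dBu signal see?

Overshoot = 23 − 3 = 20 dB.
A 10:1 ratio leaves 2 dB of that excess.
So the signal is attenuated by 20 − 2 = 18 dB.

18 dB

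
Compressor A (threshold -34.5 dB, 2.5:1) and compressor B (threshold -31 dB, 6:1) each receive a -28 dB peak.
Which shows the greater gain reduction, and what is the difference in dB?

A: GR = 6.5 − 6.5/2.5 = 3.9 dB.
B: GR = 3 − 3/6 = 2.5 dB.
A reduces 1.4 dB more.

A, by 1.4 dB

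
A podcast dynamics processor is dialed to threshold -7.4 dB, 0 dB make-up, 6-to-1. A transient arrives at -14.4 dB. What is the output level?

-14.4 dB

-14.4 dB is 7 dB below the -7.4 dB threshold, so no gain reduction is applied.
Output = input = -14.4 dB.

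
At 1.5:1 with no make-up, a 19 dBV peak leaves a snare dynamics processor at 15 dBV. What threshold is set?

Let T be the threshold. Output overshoot = (input overshoot)/R, so 15 − T = (19 − T)/1.5.
1.5·(15 − T) = 19 − T → 0.5·T = 22.5 − 19 = 3.5.
T = 3.5/0.5 = 7 dBV.

7 dBV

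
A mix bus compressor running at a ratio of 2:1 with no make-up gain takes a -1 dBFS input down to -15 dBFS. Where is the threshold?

Let T be the threshold. Output overshoot = (input overshoot)/R, so -15 − T = (-1 − T)/2.
2·(-15 − T) = -1 − T → 1·T = -30 − (-1) = -29.
T = -29/1 = -29 dBFS.

-29 dBFS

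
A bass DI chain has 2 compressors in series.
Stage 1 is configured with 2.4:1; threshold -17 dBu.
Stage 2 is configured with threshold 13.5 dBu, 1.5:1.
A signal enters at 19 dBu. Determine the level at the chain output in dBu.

-2 dBu

Stage 1: 36 dB above -17 dBu, reduced 2.4:1 to 15 dB above → -2 dBu.
Stage 2: below threshold (-2 ≤ 13.5); passes unchanged; output -2 dBu.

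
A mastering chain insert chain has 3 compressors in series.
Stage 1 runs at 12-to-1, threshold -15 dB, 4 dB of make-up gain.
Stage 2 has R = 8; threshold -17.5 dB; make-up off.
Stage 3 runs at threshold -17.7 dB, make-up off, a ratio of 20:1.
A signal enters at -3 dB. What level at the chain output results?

Stage 1: 12 dB above -15 dB, reduced 12:1 to 1 dB above → -14 dB; +4 dB make-up → -10 dB.
Stage 2: overshoot 7.5 dB → 7.5/8 = 0.9375 dB → -16.5625 dB.
Stage 3: overshoot 1.1375 dB → 1.1375/20 = 0.056875 dB → -17.643125 dB.

-17.643125 dB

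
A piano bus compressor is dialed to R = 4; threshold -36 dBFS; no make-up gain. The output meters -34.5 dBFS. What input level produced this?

That's 1.5 dB above the -36 dBFS threshold.
Before 4:1 compression the overshoot was 1.5 × 4 = 6 dB, so input = -36 + 6 = -30 dBFS.

-30 dBFS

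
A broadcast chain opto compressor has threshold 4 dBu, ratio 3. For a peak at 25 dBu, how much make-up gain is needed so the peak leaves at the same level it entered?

14 dB

Without make-up, output = threshold + overshoot/3 = 4 + 7 = 11 dBu.
Gap to target: 14 dB.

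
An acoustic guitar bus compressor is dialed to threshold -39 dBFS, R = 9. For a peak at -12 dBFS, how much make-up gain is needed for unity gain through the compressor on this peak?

Overshoot 27 dB → 27/9 = 3 dB after compression, so the compressed level is -39 + 3 = -36 dBFS.
Make-up = target − compressed = -12 − (-36) = 24 dB.

24 dB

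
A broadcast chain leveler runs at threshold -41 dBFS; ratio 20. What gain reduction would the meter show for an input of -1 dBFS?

38 dB

Overshoot = -1 − (-41) = 40 dB.
At 20:1, output sits 40/20 = 2 dB above threshold.
GR = overshoot in − overshoot out = 40 − 2 = 38 dB.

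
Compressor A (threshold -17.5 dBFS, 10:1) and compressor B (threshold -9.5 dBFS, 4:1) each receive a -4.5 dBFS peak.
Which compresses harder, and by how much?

A, by 7.95 dB

A: GR = 13 − 13/10 = 11.7 dB.
B: GR = 5 − 5/4 = 3.75 dB.
A applies 7.95 dB more gain reduction.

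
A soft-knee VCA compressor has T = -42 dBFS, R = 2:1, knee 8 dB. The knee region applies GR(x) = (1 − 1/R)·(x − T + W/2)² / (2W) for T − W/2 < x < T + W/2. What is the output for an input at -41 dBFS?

-41.78125 dBFS

x − T + W/2 = -41 − (-42) + 4 = 5.
GR = (1 − 1/2) × 5² / 16 = 0.5 × 25 / 16 = 0.78125 dB.
Output = -41 − 0.78125 = -41.78125 dBFS.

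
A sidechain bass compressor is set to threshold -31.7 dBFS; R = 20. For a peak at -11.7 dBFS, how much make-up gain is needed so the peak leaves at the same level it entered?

Without make-up, output = threshold + overshoot/20 = -31.7 + 1 = -30.7 dBFS.
Gap to target: 19 dB.

19 dB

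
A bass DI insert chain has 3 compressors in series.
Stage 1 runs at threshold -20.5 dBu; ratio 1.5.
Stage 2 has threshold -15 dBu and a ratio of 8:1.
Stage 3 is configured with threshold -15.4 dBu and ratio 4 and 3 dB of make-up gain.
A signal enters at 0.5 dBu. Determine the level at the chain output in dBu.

-12.034375 dBu

Stage 1: 21 dB above -20.5 dBu, reduced 1.5:1 to 14 dB above → -6.5 dBu.
Stage 2: -6.5 dBu is 8.5 dB over -15 dBu; at 8:1 that becomes 1.0625 dB over, giving -13.9375 dBu.
Stage 3: overshoot 1.4625 dB → 1.4625/4 = 0.365625 dB → -15.034375 dBu; +3 dB make-up → -12.034375 dBu.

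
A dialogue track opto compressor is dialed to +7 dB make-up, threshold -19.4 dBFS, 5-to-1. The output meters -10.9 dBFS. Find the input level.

Before make-up, the level was -10.9 − 7 = -17.9 dBFS.
Post-compression overshoot = -17.9 − (-19.4) = 1.5 dB.
Input overshoot = R × output overshoot = 7.5 dB → input = -19.4 + 7.5 = -11.9 dBFS.

-11.9 dBFS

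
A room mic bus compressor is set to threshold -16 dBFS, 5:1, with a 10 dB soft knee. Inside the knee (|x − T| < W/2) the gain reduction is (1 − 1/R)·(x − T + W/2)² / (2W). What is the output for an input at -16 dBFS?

-17 dBFS

x − T + W/2 = -16 − (-16) + 5 = 5.
GR = (1 − 1/5) × 5² / 20 = 0.8 × 25 / 20 = 1 dB.
Output = -16 − 1 = -17 dBFS.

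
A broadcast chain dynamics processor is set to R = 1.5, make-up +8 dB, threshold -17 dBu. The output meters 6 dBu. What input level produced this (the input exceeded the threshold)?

5.5 dBu

Before make-up, the level was 6 − 8 = -2 dBu.
The compressed level sits -2 − (-17) = 15 dB over threshold.
Before 1.5:1 compression the overshoot was 15 × 1.5 = 22.5 dB, so input = -17 + 22.5 = 5.5 dBu.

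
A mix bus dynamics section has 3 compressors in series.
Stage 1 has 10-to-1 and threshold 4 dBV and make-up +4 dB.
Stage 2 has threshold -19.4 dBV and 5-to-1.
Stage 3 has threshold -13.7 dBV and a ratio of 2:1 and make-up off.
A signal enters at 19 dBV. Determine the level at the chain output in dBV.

-13.66 dBV

Stage 1: 19 dBV is 15 dB over 4 dBV; at 10:1 that becomes 1.5 dB over, giving 5.5 dBV; +4 dB make-up → 9.5 dBV.
Stage 2: 9.5 dBV is 28.9 dB over -19.4 dBV; at 5:1 that becomes 5.78 dB over, giving -13.62 dBV.
Stage 3: 0.08 dB above -13.7 dBV, reduced 2:1 to 0.04 dB above → -13.66 dBV.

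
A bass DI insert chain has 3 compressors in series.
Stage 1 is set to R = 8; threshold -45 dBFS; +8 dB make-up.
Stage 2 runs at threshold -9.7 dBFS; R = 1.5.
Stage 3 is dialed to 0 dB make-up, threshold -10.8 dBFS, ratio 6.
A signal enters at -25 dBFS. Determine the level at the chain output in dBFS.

-34.5 dBFS

Stage 1: -25 dBFS is 20 dB over -45 dBFS; at 8:1 that becomes 2.5 dB over, giving -42.5 dBFS; +8 dB make-up → -34.5 dBFS.
Stage 2: -34.5 dBFS ≤ -9.7 dBFS, so stage 2 doesn't engage; output -34.5 dBFS.
Stage 3: -34.5 dBFS is at or below the -10.8 dBFS threshold — no compression; output -34.5 dBFS.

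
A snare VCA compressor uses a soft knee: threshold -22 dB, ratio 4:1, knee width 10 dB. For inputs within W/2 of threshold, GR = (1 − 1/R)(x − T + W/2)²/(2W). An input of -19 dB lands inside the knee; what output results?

-21.4 dB

x − T + W/2 = -19 − (-22) + 5 = 8.
GR = (1 − 1/4) × 8² / 20 = 0.75 × 64 / 20 = 2.4 dB.
Output = -19 − 2.4 = -21.4 dB.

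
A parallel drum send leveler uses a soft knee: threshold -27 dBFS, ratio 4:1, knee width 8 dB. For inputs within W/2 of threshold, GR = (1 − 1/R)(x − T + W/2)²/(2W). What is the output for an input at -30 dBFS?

x − T + W/2 = -30 − (-27) + 4 = 1.
GR = (1 − 1/4) × 1² / 16 = 0.75 × 1 / 16 = 0.046875 dB.
Output = -30 − 0.046875 = -30.046875 dBFS.

-30.046875 dBFS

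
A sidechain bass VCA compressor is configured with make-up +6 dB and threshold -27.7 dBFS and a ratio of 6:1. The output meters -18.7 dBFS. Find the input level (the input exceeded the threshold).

Remove make-up: -18.7 − 6 = -24.7 dBFS.
The compressed level sits -24.7 − (-27.7) = 3 dB over threshold.
Input overshoot = R × output overshoot = 18 dB → input = -27.7 + 18 = -9.7 dBFS.

-9.7 dBFS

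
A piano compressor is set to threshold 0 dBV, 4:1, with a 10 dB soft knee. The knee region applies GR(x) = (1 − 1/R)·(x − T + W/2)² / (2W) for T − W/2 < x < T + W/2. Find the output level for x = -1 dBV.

x − T + W/2 = -1 − 0 + 5 = 4.
GR = (1 − 1/4) × 4² / 20 = 0.75 × 16 / 20 = 0.6 dB.
Output = -1 − 0.6 = -1.6 dBV.

-1.6 dBV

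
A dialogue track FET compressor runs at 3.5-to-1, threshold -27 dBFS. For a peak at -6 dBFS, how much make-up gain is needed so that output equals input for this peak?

15 dB

The peak compresses to -27 + 21/3.5 = -21 dBFS.
To reach -6 dBFS requires -6 − (-21) = 15 dB of make-up.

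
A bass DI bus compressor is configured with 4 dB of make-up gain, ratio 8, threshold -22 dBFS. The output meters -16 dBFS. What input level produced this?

-6 dBFS

Remove make-up: -16 − 4 = -20 dBFS.
Post-compression overshoot = -20 − (-22) = 2 dB.
Undo the ratio: input overshoot = 2 × 8 = 16 dB, giving input = -6 dBFS.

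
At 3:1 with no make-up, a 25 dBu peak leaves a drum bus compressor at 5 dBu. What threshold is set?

-5 dBu

Let T be the threshold. Output overshoot = (input overshoot)/R, so 5 − T = (25 − T)/3.
3·(5 − T) = 25 − T → 2·T = 15 − 25 = -10.
T = -10/2 = -5 dBu.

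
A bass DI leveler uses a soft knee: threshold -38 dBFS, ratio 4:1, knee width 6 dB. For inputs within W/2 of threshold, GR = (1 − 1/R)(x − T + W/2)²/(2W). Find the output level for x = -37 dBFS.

x − T + W/2 = -37 − (-38) + 3 = 4.
GR = (1 − 1/4) × 4² / 12 = 0.75 × 16 / 12 = 1 dB.
Output = -37 − 1 = -38 dBFS.

-38 dBFS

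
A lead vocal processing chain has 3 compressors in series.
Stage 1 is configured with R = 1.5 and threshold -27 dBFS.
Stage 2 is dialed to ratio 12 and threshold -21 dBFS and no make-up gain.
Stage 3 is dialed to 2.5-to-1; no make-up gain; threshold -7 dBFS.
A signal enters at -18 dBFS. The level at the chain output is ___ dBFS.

-21 dBFS

Stage 1: 9 dB above -27 dBFS, reduced 1.5:1 to 6 dB above → -21 dBFS.
Stage 2: below threshold (-21 ≤ -21); passes unchanged; output -21 dBFS.
Stage 3: below threshold (-21 ≤ -7); passes unchanged; output -21 dBFS.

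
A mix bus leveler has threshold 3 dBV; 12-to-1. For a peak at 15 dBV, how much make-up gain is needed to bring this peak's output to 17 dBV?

Without make-up, output = threshold + overshoot/12 = 3 + 1 = 4 dBV.
Gap to target: 13 dB.

13 dB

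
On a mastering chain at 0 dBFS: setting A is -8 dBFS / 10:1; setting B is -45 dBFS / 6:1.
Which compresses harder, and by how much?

A: 8 dB over, compressed to 0.8 dB over, so 7.2 dB of GR.
B: 45 dB over, compressed to 7.5 dB over, so 37.5 dB of GR.
B applies 30.3 dB more gain reduction.

B, by 30.3 dB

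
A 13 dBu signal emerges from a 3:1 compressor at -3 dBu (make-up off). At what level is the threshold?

Input is 24 dB above T (since output overshoot × R = input overshoot: (-3 − T)·3 = 13 − T gives T = -11 dBu).
Check: -11 + (13 − (-11))/3 = -11 + 8 = -3 dBu. ✓

-11 dBu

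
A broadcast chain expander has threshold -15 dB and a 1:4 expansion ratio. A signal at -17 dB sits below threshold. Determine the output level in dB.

The input is 2 dB below the -15 dB threshold.
A 1:4 expander multiplies undershoot by 4: 2 × 4 = 8 dB below threshold.
Output = -15 − 8 = -23 dB.

-23 dB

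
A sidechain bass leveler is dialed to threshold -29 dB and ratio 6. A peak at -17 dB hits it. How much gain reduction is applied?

10 dB

The signal is 12 dB above threshold.
After 6:1 compression the overshoot becomes 12/6 = 2 dB.
Gain reduction = 12 − 2 = 10 dB.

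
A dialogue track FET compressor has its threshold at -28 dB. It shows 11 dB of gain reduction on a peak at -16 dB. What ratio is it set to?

Input overshoot = -16 − (-28) = 12 dB.
Output overshoot = 12 − 11 = 1 dB.
Ratio = input overshoot / output overshoot = 12 / 1 = 12.

12:1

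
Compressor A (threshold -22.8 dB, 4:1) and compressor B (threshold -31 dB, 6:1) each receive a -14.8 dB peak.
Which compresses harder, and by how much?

B, by 7.5 dB

A: 8 dB over, compressed to 2 dB over, so 6 dB of GR.
B: 16.2 dB over, compressed to 2.7 dB over, so 13.5 dB of GR.
B reduces 7.5 dB more.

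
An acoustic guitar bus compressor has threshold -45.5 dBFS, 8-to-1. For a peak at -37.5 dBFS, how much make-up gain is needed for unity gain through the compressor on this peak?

The peak compresses to -45.5 + 8/8 = -44.5 dBFS.
To reach -37.5 dBFS requires -37.5 − (-44.5) = 7 dB of make-up.

7 dB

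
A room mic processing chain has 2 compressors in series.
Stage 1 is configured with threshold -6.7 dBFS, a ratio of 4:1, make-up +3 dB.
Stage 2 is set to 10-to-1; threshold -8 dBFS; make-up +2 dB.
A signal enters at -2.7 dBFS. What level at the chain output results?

-5.47 dBFS

Stage 1: overshoot 4 dB → 4/4 = 1 dB → -5.7 dBFS; +3 dB make-up → -2.7 dBFS.
Stage 2: overshoot 5.3 dB → 5.3/10 = 0.53 dB → -7.47 dBFS; +2 dB make-up → -5.47 dBFS.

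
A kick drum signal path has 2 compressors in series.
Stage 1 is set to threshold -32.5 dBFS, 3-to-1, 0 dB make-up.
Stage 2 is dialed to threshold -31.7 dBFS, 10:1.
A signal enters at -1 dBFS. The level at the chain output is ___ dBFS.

-30.73 dBFS

Stage 1: -1 dBFS is 31.5 dB over -32.5 dBFS; at 3:1 that becomes 10.5 dB over, giving -22 dBFS.
Stage 2: 9.7 dB above -31.7 dBFS, reduced 10:1 to 0.97 dB above → -30.73 dBFS.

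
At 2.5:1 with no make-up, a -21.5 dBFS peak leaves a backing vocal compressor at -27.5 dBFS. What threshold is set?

Input is 10 dB above T (since output overshoot × R = input overshoot: (-27.5 − T)·2.5 = -21.5 − T gives T = -31.5 dBFS).
Check: -31.5 + (-21.5 − (-31.5))/2.5 = -31.5 + 4 = -27.5 dBFS. ✓

-31.5 dBFS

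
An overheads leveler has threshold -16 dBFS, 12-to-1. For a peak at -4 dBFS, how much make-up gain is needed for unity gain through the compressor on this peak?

Overshoot 12 dB → 12/12 = 1 dB after compression, so the compressed level is -16 + 1 = -15 dBFS.
Make-up = target − compressed = -4 − (-15) = 11 dB.

11 dB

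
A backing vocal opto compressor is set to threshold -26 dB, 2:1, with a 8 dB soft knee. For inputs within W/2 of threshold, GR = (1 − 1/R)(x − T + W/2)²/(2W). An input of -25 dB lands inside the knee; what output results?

-25.78125 dB

x − T + W/2 = -25 − (-26) + 4 = 5.
GR = (1 − 1/2) × 5² / 16 = 0.5 × 25 / 16 = 0.78125 dB.
Output = -25 − 0.78125 = -25.78125 dB.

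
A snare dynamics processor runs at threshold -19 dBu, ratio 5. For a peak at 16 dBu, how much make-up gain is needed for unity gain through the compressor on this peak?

Overshoot 35 dB → 35/5 = 7 dB after compression, so the compressed level is -19 + 7 = -12 dBu.
Make-up = target − compressed = 16 − (-12) = 28 dB.

28 dB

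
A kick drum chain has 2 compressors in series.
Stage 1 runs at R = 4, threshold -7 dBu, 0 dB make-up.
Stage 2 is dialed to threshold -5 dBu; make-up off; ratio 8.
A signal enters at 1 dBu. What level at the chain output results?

-5 dBu

Stage 1: overshoot 8 dB → 8/4 = 2 dB → -5 dBu.
Stage 2: below threshold (-5 ≤ -5); passes unchanged; output -5 dBu.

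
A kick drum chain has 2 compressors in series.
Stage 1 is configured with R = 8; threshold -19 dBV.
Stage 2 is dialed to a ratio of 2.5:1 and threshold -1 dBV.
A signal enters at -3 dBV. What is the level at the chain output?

-17 dBV

Stage 1: 16 dB above -19 dBV, reduced 8:1 to 2 dB above → -17 dBV.
Stage 2: below threshold (-17 ≤ -1); passes unchanged; output -17 dBV.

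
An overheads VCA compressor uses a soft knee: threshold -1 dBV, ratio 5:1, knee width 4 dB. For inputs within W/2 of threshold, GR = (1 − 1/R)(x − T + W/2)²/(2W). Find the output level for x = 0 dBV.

-0.9 dBV

x − T + W/2 = 0 − (-1) + 2 = 3.
GR = (1 − 1/5) × 3² / 8 = 0.8 × 9 / 8 = 0.9 dB.
Output = 0 − 0.9 = -0.9 dBV.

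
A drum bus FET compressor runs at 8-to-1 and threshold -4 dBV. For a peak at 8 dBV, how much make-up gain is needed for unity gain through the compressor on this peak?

The peak compresses to -4 + 12/8 = -2.5 dBV.
To reach 8 dBV requires 8 − (-2.5) = 10.5 dB of make-up.

10.5 dB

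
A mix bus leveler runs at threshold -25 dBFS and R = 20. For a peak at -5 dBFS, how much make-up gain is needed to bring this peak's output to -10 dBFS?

14 dB

Overshoot 20 dB → 20/20 = 1 dB after compression, so the compressed level is -25 + 1 = -24 dBFS.
Make-up = target − compressed = -10 − (-24) = 14 dB.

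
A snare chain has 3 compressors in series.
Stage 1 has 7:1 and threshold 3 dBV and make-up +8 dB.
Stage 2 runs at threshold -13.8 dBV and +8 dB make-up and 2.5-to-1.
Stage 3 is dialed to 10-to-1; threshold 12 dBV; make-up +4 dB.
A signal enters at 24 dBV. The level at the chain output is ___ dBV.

Stage 1: overshoot 21 dB → 21/7 = 3 dB → 6 dBV; +8 dB make-up → 14 dBV.
Stage 2: overshoot 27.8 dB → 27.8/2.5 = 11.12 dB → -2.68 dBV; +8 dB make-up → 5.32 dBV.
Stage 3: below threshold (5.32 ≤ 12); passes unchanged; make-up brings it to 9.32 dBV.

9.32 dBV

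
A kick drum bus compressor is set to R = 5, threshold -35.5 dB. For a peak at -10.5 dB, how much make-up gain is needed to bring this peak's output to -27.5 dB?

3 dB

Without make-up, output = threshold + overshoot/5 = -35.5 + 5 = -30.5 dB.
Gap to target: 3 dB.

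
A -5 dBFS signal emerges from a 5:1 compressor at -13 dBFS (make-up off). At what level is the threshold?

-15 dBFS

Gain reduction = -5 − (-13) = 8 dB; output overshoot = GR / (R − 1) = 8 / 4 = 2 dB.
Threshold = output − output overshoot = -13 − 2 = -15 dBFS.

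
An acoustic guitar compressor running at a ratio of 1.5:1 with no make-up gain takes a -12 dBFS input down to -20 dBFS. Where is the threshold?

-36 dBFS

Let T be the threshold. Output overshoot = (input overshoot)/R, so -20 − T = (-12 − T)/1.5.
1.5·(-20 − T) = -12 − T → 0.5·T = -30 − (-12) = -18.
T = -18/0.5 = -36 dBFS.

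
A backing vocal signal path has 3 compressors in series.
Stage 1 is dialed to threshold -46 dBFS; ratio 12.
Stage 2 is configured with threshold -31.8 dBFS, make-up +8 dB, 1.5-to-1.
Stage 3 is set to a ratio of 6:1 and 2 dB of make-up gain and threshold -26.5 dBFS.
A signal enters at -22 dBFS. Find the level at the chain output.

Stage 1: overshoot 24 dB → 24/12 = 2 dB → -44 dBFS.
Stage 2: -44 dBFS is at or below the -31.8 dBFS threshold — no compression; make-up brings it to -36 dBFS.
Stage 3: -36 dBFS is at or below the -26.5 dBFS threshold — no compression; make-up brings it to -34 dBFS.

-34 dBFS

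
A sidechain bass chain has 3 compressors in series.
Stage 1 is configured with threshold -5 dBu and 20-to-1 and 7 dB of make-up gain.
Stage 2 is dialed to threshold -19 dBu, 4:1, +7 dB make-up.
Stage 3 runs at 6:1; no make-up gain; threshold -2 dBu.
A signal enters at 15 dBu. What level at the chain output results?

-6.5 dBu

Stage 1: 20 dB above -5 dBu, reduced 20:1 to 1 dB above → -4 dBu; +7 dB make-up → 3 dBu.
Stage 2: overshoot 22 dB → 22/4 = 5.5 dB → -13.5 dBu; +7 dB make-up → -6.5 dBu.
Stage 3: -6.5 dBu is at or below the -2 dBu threshold — no compression; output -6.5 dBu.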